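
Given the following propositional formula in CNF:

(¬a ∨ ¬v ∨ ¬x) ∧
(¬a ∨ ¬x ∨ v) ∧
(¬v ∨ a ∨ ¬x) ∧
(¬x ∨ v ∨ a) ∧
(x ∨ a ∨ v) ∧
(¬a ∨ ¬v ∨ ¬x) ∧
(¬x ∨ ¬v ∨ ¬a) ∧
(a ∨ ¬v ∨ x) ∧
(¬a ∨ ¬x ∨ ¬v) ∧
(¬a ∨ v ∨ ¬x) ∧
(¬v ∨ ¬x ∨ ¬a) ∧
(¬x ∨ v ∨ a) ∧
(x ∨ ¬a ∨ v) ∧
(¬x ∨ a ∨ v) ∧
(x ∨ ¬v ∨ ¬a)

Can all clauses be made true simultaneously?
No

No, the formula is not satisfiable.

No assignment of truth values to the variables can make all 15 clauses true simultaneously.

The formula is UNSAT (unsatisfiable).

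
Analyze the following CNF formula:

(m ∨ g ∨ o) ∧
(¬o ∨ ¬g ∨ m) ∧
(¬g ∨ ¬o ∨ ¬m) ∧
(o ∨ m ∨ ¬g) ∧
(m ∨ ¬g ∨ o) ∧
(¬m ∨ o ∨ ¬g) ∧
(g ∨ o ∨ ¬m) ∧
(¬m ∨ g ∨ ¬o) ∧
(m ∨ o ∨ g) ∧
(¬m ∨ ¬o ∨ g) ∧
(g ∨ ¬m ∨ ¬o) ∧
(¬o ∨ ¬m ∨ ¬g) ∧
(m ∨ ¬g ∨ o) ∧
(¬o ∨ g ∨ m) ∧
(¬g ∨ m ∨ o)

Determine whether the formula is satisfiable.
No

No, the formula is not satisfiable.

No assignment of truth values to the variables can make all 15 clauses true simultaneously.

The formula is UNSAT (unsatisfiable).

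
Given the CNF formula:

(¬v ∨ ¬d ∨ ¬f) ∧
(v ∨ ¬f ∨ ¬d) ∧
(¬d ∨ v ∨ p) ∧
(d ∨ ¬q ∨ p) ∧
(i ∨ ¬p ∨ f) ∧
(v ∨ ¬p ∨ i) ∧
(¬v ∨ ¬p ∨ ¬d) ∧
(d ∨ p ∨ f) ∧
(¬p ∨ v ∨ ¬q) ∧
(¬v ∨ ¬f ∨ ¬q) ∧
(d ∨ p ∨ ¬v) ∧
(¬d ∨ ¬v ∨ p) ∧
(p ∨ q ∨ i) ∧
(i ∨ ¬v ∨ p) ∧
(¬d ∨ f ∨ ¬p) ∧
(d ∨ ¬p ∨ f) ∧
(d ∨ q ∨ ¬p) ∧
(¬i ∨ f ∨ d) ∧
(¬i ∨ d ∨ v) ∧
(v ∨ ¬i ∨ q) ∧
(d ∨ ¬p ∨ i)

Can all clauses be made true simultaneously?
No

No, the formula is not satisfiable.

No assignment of truth values to the variables can make all 21 clauses true simultaneously.

The formula is UNSAT (unsatisfiable).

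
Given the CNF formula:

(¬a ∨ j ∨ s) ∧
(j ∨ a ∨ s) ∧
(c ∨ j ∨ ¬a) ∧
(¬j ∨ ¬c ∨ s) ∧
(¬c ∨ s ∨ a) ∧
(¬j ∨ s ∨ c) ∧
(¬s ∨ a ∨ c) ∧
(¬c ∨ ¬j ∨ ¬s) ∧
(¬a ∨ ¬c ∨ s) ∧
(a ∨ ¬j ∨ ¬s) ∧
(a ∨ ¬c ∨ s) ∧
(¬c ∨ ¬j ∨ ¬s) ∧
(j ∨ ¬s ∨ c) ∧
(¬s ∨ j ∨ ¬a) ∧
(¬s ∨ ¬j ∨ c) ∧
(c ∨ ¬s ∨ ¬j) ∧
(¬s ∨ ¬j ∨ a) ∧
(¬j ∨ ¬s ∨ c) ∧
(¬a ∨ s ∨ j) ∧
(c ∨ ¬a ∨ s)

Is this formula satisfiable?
Yes

Yes, the formula is satisfiable.

One satisfying assignment is: c=True, j=False, a=False, s=True

Verification: With this assignment, all 20 clauses evaluate to true.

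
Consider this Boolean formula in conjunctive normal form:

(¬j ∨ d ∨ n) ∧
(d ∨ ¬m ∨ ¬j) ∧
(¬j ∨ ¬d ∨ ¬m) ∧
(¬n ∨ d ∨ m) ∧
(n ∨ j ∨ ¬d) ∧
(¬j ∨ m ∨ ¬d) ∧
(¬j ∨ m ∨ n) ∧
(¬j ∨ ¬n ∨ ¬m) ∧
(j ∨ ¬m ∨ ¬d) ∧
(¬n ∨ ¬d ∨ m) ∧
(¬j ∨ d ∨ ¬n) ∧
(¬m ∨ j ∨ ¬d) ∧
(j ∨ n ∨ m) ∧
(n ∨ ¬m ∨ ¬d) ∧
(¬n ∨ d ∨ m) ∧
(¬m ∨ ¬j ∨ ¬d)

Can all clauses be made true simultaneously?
Yes

Yes, the formula is satisfiable.

One satisfying assignment is: j=False, d=False, m=True, n=False

Verification: With this assignment, all 16 clauses evaluate to true.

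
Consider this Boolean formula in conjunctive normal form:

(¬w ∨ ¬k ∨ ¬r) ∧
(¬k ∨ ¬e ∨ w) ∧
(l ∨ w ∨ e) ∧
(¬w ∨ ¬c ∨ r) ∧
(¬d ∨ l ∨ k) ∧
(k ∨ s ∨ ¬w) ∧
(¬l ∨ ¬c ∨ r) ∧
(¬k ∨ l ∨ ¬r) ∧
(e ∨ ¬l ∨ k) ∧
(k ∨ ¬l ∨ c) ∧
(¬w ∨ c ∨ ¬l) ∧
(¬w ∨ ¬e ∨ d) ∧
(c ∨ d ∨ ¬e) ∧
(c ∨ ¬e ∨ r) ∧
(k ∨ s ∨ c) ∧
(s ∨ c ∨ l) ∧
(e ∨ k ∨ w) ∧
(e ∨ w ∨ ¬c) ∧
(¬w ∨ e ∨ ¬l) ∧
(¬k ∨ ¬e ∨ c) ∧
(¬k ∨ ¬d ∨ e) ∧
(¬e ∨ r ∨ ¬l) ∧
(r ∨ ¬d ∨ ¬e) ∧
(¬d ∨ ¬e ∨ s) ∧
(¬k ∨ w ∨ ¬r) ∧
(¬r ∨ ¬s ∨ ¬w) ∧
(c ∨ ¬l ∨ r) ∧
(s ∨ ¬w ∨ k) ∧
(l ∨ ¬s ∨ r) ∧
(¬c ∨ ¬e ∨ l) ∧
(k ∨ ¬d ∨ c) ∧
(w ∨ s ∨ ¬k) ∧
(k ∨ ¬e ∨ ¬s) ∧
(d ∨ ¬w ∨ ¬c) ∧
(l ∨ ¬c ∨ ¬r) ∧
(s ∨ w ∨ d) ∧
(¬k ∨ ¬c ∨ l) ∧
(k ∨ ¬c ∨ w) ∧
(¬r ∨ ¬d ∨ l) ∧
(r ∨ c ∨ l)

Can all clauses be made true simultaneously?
No

No, the formula is not satisfiable.

No assignment of truth values to the variables can make all 40 clauses true simultaneously.

The formula is UNSAT (unsatisfiable).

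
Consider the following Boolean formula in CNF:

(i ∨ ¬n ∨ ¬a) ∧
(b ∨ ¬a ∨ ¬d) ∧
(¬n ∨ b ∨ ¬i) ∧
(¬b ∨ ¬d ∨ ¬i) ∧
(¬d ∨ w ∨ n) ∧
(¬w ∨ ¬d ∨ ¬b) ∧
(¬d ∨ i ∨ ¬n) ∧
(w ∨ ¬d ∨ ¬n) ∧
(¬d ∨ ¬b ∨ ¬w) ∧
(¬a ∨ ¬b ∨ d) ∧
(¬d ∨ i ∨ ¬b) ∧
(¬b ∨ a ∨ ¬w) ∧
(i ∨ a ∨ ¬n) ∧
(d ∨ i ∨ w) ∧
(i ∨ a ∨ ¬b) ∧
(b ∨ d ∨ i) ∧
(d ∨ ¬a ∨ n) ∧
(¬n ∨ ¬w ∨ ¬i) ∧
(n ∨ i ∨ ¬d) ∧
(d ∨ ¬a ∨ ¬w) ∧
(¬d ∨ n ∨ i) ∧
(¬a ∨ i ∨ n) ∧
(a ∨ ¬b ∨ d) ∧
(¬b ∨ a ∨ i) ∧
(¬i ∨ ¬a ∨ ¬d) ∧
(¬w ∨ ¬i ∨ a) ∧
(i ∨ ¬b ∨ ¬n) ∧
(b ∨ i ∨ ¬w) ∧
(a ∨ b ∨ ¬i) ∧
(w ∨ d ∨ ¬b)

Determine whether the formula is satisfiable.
No

No, the formula is not satisfiable.

No assignment of truth values to the variables can make all 30 clauses true simultaneously.

The formula is UNSAT (unsatisfiable).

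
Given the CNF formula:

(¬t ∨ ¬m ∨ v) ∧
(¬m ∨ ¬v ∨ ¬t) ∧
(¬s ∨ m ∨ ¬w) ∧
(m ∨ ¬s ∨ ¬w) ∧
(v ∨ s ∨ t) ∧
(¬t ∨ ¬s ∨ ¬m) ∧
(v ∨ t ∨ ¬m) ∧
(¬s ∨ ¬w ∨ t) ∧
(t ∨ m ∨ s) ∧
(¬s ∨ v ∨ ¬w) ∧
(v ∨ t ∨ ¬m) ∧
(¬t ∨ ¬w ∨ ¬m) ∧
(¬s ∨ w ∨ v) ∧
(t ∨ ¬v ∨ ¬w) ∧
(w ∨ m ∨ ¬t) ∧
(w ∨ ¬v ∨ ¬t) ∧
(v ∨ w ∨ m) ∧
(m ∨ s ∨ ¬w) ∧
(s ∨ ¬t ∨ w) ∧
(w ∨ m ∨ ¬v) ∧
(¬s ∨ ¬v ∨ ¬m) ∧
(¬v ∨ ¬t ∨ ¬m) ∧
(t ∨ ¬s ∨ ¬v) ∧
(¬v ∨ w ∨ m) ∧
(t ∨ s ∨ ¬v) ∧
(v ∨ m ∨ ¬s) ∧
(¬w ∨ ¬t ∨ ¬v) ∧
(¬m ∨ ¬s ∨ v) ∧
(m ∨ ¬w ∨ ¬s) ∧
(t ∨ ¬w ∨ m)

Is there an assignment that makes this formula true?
No

No, the formula is not satisfiable.

No assignment of truth values to the variables can make all 30 clauses true simultaneously.

The formula is UNSAT (unsatisfiable).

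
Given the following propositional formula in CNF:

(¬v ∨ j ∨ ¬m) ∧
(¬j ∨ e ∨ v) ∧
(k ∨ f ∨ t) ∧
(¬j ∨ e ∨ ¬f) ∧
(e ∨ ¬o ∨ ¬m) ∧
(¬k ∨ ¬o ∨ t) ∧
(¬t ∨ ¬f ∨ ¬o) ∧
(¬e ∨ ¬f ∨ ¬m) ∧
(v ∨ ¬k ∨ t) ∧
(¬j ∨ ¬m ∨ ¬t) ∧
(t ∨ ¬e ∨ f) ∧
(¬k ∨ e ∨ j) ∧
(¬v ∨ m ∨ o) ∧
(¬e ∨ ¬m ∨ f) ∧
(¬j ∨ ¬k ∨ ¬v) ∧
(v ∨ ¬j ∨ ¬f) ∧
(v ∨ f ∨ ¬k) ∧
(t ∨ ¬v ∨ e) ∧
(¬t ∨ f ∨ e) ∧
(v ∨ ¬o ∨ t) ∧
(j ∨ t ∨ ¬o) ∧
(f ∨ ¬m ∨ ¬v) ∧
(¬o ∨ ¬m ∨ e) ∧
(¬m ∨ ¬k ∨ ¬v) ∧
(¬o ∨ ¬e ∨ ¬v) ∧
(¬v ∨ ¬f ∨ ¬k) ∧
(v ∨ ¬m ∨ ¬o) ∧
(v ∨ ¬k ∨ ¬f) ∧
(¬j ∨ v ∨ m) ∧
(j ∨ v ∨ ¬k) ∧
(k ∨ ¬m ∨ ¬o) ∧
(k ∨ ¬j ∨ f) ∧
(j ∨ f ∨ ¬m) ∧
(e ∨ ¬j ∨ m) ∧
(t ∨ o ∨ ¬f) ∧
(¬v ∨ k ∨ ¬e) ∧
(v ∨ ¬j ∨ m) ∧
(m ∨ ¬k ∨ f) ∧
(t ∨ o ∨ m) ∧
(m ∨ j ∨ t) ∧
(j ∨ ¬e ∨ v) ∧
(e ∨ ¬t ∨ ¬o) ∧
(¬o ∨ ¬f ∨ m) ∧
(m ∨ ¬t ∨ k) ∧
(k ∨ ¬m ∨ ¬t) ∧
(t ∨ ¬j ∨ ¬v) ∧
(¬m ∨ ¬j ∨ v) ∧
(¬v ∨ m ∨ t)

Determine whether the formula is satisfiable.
No

No, the formula is not satisfiable.

No assignment of truth values to the variables can make all 48 clauses true simultaneously.

The formula is UNSAT (unsatisfiable).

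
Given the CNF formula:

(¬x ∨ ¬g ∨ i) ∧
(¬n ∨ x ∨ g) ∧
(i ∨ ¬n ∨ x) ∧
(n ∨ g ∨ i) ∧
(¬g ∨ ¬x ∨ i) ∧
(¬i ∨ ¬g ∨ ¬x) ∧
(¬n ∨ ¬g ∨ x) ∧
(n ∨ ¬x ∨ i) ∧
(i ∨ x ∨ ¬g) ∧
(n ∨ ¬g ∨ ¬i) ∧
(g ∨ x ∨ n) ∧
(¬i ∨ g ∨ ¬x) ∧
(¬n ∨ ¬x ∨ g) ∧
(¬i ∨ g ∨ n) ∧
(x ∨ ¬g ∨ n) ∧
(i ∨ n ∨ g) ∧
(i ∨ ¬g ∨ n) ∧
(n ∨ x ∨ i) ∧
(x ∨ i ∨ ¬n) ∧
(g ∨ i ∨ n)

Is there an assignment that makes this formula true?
No

No, the formula is not satisfiable.

No assignment of truth values to the variables can make all 20 clauses true simultaneously.

The formula is UNSAT (unsatisfiable).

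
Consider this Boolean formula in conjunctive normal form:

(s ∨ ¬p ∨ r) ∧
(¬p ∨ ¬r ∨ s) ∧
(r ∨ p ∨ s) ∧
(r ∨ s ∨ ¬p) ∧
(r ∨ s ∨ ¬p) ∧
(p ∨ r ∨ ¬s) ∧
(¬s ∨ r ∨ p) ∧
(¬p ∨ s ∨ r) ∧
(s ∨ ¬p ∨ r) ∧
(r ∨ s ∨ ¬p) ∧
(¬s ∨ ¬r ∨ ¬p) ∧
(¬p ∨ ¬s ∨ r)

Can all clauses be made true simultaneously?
Yes

Yes, the formula is satisfiable.

One satisfying assignment is: p=False, r=True, s=True

Verification: With this assignment, all 12 clauses evaluate to true.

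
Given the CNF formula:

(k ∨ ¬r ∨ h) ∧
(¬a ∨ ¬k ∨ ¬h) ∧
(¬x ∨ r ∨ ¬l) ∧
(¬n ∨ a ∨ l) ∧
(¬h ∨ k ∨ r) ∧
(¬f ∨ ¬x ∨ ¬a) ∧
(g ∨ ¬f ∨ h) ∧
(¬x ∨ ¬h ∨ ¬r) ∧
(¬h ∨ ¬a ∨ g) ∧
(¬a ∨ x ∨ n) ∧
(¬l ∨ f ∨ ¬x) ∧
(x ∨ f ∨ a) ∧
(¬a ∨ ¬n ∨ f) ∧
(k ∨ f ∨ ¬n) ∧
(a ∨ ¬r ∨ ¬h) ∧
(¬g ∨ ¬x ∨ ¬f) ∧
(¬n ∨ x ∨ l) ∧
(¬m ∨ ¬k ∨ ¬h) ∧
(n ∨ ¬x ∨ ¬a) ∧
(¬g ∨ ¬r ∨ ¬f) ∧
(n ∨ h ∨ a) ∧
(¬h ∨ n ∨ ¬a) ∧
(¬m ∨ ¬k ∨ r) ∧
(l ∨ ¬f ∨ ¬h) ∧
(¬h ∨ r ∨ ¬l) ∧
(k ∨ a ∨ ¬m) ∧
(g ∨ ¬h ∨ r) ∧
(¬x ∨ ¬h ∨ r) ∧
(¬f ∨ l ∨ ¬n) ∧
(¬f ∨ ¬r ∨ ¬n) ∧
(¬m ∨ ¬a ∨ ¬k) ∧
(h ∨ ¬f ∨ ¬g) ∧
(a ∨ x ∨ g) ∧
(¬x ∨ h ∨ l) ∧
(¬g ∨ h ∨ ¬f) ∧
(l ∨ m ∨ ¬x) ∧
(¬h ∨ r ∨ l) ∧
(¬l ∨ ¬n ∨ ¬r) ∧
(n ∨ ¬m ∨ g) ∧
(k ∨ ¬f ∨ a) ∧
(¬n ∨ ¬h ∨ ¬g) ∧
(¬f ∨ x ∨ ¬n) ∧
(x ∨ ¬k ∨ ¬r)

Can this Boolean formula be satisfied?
No

No, the formula is not satisfiable.

No assignment of truth values to the variables can make all 43 clauses true simultaneously.

The formula is UNSAT (unsatisfiable).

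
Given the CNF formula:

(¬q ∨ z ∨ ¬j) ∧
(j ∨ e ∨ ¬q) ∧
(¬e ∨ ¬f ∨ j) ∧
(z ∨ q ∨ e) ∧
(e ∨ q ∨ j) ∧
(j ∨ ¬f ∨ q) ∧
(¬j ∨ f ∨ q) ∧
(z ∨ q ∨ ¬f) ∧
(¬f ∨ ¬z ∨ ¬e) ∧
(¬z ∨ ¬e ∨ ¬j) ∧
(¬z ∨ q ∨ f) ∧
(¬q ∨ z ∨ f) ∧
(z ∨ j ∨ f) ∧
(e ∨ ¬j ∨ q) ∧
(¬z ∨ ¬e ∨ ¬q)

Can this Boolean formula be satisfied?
Yes

Yes, the formula is satisfiable.

One satisfying assignment is: j=True, z=True, q=True, e=False, f=True

Verification: With this assignment, all 15 clauses evaluate to true.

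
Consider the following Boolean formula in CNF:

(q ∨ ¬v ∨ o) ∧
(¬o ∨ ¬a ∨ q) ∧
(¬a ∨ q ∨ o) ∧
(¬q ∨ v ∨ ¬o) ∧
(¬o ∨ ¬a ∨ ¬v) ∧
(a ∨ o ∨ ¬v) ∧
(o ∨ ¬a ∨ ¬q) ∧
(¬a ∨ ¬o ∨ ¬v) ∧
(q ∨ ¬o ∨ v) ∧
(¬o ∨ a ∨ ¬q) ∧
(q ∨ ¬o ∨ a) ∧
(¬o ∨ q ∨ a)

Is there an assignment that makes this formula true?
Yes

Yes, the formula is satisfiable.

One satisfying assignment is: a=False, q=False, o=False, v=False

Verification: With this assignment, all 12 clauses evaluate to true.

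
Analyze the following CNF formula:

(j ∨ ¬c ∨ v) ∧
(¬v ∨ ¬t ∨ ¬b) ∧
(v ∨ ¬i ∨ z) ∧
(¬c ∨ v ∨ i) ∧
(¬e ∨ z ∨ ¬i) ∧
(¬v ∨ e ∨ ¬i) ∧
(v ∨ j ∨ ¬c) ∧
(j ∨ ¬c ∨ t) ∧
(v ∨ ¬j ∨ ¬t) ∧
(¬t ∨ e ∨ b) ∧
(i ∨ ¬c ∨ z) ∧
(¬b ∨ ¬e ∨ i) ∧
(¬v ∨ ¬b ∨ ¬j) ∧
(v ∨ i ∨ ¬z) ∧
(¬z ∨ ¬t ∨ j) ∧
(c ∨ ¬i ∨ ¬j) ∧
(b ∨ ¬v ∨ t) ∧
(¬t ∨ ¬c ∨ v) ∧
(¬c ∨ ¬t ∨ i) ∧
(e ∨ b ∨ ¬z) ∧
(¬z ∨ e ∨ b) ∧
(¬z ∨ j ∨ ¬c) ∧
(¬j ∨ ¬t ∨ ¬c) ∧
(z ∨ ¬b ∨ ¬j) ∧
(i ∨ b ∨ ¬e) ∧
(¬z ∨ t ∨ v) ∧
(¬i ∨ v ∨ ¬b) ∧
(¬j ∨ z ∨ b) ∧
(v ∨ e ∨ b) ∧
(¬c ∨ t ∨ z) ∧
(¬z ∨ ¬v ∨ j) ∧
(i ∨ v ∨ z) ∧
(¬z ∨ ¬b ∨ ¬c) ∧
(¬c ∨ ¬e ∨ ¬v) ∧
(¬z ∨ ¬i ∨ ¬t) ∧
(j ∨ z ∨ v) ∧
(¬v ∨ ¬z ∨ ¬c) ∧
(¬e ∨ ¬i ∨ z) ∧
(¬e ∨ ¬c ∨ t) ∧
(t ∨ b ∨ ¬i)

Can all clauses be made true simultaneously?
Yes

Yes, the formula is satisfiable.

One satisfying assignment is: b=True, j=False, c=False, e=False, z=False, v=True, i=False, t=False

Verification: With this assignment, all 40 clauses evaluate to true.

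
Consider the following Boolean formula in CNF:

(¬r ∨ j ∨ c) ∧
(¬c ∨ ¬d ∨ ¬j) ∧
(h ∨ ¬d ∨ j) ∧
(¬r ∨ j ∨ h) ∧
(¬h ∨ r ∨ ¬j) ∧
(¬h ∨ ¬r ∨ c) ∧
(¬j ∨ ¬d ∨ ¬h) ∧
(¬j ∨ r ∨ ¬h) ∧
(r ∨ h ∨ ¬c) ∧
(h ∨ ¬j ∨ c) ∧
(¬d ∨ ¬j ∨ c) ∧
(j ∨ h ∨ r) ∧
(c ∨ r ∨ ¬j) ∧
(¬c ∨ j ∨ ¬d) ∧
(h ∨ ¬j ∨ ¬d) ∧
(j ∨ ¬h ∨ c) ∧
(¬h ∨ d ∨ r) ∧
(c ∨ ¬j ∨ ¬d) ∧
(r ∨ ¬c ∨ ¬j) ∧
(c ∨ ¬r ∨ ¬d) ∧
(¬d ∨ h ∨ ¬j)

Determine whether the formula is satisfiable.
Yes

Yes, the formula is satisfiable.

One satisfying assignment is: d=False, r=True, h=True, j=False, c=True

Verification: With this assignment, all 21 clauses evaluate to true.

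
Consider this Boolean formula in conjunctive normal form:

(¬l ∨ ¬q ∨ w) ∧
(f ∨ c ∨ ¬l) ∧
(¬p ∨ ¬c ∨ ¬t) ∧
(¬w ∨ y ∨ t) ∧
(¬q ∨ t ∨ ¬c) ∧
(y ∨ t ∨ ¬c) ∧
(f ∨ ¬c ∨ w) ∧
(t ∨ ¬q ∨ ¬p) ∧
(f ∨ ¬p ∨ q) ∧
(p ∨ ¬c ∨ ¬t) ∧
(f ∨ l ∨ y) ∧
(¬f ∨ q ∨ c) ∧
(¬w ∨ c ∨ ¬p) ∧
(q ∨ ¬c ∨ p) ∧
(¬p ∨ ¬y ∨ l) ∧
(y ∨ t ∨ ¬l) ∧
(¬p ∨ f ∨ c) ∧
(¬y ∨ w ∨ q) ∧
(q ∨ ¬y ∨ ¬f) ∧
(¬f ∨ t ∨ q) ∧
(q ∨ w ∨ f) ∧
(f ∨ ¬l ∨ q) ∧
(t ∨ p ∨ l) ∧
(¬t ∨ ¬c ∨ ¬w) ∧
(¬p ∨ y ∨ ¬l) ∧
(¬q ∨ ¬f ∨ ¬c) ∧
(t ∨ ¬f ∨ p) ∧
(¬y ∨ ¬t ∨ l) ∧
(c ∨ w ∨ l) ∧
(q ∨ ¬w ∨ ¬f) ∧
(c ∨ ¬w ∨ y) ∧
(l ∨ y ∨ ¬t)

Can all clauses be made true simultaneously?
Yes

Yes, the formula is satisfiable.

One satisfying assignment is: y=True, l=True, t=True, q=True, f=True, w=True, p=False, c=False

Verification: With this assignment, all 32 clauses evaluate to true.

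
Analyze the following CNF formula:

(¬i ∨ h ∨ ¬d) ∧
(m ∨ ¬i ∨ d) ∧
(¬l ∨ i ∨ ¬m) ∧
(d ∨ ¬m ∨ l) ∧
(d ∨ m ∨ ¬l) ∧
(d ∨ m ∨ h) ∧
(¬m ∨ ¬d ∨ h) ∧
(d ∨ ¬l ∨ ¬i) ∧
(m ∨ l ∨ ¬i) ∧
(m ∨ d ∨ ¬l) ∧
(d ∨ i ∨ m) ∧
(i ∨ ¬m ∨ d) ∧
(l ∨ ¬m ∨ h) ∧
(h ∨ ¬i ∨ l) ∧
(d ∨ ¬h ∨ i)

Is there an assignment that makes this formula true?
Yes

Yes, the formula is satisfiable.

One satisfying assignment is: h=False, i=False, l=False, d=True, m=False

Verification: With this assignment, all 15 clauses evaluate to true.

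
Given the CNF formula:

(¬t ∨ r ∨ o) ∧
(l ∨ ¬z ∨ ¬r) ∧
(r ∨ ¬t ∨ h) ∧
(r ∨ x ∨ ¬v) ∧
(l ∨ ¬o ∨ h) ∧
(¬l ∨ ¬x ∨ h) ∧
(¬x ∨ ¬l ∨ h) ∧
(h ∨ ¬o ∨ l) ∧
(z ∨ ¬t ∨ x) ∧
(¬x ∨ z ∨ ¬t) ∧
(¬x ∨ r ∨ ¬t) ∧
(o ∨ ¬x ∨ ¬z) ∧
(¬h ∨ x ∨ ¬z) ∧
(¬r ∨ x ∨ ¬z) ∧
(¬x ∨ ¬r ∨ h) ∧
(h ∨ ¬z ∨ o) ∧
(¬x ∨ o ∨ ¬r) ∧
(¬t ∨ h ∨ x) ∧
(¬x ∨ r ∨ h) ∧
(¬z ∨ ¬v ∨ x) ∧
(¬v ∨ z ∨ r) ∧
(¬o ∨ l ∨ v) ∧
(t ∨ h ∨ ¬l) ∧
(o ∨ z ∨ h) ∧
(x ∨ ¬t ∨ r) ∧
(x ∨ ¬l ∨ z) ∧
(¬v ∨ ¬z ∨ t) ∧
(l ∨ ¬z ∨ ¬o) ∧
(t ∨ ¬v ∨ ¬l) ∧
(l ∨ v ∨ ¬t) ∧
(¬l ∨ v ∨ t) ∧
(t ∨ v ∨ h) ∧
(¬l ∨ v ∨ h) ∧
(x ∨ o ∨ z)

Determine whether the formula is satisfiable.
Yes

Yes, the formula is satisfiable.

One satisfying assignment is: l=False, r=False, z=False, t=False, h=True, x=True, o=False, v=False

Verification: With this assignment, all 34 clauses evaluate to true.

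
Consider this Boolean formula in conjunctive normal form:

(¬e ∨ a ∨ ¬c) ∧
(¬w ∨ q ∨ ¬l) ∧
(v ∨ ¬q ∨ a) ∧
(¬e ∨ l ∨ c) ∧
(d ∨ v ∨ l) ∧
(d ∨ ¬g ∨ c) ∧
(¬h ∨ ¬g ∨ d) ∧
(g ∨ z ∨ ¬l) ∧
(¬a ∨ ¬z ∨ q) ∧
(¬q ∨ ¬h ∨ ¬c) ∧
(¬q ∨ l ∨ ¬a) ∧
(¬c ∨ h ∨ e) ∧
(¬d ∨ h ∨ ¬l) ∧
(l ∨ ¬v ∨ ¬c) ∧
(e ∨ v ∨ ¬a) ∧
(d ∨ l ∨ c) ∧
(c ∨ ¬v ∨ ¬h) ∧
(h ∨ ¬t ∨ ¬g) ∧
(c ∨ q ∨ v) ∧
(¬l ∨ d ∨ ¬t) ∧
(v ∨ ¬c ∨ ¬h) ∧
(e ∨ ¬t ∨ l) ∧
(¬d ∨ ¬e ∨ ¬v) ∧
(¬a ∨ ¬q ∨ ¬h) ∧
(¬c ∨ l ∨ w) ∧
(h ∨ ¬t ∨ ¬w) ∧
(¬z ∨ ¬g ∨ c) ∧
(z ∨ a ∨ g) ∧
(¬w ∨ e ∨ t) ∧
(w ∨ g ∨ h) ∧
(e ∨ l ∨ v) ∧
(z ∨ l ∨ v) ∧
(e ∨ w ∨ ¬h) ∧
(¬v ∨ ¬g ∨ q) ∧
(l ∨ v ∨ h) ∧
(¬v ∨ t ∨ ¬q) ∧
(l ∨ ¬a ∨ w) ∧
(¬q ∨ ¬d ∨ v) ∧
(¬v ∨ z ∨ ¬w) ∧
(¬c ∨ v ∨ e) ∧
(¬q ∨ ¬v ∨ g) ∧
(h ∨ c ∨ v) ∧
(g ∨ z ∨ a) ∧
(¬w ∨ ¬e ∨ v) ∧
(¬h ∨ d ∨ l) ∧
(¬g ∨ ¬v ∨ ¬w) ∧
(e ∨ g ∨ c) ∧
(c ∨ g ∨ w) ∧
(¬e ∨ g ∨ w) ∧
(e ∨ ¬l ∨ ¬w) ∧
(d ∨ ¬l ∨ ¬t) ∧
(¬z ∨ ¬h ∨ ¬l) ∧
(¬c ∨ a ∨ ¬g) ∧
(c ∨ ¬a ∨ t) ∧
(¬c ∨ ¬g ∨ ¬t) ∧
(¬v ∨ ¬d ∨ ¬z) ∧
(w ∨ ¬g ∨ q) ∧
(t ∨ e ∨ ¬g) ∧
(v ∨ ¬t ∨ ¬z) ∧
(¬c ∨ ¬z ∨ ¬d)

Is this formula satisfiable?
Yes

Yes, the formula is satisfiable.

One satisfying assignment is: c=True, a=True, z=False, w=False, l=True, d=False, t=False, q=True, h=False, g=True, e=True, v=False

Verification: With this assignment, all 60 clauses evaluate to true.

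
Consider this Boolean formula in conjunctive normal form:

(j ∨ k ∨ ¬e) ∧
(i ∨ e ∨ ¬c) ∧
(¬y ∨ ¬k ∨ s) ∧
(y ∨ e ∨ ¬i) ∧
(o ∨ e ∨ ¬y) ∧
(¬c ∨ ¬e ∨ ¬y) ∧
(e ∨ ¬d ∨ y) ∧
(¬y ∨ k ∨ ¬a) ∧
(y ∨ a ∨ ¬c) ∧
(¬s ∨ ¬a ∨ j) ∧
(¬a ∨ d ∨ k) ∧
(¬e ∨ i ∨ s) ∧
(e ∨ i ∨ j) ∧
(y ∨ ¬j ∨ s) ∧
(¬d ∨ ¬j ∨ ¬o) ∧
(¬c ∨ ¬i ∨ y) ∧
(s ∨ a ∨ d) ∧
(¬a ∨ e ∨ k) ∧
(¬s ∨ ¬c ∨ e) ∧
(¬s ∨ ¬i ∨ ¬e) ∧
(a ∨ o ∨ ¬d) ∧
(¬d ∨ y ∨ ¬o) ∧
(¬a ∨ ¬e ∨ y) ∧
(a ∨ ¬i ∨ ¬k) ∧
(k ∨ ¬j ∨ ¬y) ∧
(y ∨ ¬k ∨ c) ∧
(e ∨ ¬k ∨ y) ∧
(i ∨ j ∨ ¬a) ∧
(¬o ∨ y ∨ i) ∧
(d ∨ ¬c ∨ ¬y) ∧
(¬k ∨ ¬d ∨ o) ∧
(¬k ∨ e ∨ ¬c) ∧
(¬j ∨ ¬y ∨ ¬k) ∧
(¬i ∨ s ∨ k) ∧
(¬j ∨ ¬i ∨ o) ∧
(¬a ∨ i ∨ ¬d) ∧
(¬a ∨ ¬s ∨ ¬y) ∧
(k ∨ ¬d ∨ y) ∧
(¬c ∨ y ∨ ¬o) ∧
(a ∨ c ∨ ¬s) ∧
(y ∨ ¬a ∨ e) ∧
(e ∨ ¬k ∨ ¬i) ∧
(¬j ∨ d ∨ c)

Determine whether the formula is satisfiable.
No

No, the formula is not satisfiable.

No assignment of truth values to the variables can make all 43 clauses true simultaneously.

The formula is UNSAT (unsatisfiable).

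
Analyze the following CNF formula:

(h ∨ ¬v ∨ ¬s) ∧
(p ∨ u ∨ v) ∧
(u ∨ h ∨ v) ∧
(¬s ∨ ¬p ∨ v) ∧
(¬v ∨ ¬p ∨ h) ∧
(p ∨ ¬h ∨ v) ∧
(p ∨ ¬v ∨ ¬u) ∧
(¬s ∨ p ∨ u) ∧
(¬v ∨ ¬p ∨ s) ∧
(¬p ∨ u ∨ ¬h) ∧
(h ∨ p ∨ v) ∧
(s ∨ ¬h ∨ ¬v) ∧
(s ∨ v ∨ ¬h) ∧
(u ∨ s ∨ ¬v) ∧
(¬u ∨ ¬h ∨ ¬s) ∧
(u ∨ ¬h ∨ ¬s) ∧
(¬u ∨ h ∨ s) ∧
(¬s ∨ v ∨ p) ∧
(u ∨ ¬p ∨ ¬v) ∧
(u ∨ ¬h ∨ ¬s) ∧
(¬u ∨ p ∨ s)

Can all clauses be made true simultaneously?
No

No, the formula is not satisfiable.

No assignment of truth values to the variables can make all 21 clauses true simultaneously.

The formula is UNSAT (unsatisfiable).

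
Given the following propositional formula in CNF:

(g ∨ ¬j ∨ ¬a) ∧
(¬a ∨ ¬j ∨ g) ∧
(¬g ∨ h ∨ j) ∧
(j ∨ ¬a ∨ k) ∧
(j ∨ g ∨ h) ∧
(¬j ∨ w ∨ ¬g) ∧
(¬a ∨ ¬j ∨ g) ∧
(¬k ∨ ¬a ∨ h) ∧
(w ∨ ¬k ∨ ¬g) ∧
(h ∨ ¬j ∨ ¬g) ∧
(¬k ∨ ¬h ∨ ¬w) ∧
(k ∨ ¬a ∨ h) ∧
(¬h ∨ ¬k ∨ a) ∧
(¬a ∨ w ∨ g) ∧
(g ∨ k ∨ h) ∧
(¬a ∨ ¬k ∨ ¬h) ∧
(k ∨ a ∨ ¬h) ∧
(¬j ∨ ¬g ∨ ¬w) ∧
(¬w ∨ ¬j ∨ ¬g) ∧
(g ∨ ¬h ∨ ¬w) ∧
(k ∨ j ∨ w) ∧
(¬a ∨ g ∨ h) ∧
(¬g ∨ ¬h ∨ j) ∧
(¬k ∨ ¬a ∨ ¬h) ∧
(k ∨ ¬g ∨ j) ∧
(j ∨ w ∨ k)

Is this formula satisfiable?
Yes

Yes, the formula is satisfiable.

One satisfying assignment is: w=False, a=False, g=False, h=False, j=True, k=True

Verification: With this assignment, all 26 clauses evaluate to true.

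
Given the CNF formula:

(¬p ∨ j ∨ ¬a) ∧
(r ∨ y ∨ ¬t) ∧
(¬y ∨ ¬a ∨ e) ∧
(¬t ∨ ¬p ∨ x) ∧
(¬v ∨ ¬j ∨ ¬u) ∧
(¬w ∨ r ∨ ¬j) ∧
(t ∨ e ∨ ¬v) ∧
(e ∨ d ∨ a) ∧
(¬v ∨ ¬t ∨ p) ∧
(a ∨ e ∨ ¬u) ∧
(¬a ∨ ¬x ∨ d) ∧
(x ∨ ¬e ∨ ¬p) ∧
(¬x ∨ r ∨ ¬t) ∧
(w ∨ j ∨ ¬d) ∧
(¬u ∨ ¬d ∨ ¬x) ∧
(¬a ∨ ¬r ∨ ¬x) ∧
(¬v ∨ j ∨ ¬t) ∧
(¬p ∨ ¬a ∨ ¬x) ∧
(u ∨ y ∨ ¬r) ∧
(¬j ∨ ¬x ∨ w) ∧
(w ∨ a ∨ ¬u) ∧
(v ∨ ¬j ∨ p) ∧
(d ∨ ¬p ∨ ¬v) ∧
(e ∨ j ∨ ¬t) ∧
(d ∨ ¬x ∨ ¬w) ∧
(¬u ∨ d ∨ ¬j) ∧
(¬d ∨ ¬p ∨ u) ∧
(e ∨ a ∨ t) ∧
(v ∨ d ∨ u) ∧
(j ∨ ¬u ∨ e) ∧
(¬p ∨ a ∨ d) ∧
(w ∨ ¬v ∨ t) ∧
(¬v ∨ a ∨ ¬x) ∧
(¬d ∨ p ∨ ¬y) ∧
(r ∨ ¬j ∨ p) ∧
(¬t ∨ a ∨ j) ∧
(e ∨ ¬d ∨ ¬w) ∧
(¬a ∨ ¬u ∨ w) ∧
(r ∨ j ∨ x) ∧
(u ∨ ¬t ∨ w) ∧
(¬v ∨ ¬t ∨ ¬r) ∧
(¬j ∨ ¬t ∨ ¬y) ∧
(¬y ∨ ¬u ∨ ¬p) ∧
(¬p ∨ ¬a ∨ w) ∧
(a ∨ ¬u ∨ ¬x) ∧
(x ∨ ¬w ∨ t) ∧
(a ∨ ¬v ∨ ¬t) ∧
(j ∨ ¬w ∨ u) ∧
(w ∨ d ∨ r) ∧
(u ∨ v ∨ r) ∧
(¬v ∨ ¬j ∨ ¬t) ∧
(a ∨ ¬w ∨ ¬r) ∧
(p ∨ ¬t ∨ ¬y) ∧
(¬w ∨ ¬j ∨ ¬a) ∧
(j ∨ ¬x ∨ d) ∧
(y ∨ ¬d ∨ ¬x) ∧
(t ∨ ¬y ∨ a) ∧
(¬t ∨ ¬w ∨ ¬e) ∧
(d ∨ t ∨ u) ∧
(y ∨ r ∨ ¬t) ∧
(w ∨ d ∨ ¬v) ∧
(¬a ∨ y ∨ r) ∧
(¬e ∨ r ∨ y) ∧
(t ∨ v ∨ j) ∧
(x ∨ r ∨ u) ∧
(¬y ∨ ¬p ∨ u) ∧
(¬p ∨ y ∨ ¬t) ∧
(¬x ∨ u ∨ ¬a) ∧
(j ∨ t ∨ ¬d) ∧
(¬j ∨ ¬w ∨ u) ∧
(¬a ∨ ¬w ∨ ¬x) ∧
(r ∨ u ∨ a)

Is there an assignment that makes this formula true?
No

No, the formula is not satisfiable.

No assignment of truth values to the variables can make all 72 clauses true simultaneously.

The formula is UNSAT (unsatisfiable).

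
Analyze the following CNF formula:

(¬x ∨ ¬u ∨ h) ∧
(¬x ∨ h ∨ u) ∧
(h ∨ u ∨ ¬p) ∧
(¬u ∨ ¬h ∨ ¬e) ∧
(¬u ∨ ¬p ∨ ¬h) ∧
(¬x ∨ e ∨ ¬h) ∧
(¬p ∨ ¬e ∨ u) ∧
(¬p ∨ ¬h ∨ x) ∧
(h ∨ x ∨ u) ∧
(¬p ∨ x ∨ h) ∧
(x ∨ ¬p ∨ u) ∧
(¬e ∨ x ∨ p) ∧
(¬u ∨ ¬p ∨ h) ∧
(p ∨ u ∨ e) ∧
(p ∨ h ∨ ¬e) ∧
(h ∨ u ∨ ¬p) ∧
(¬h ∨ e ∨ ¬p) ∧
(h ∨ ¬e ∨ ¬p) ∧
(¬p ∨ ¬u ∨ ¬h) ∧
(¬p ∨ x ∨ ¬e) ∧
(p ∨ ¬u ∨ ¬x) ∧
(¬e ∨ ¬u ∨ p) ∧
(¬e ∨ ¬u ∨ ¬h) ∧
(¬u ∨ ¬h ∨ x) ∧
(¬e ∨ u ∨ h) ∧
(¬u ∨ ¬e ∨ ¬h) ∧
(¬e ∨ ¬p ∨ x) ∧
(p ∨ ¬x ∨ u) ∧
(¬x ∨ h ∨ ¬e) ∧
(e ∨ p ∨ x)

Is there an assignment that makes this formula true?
No

No, the formula is not satisfiable.

No assignment of truth values to the variables can make all 30 clauses true simultaneously.

The formula is UNSAT (unsatisfiable).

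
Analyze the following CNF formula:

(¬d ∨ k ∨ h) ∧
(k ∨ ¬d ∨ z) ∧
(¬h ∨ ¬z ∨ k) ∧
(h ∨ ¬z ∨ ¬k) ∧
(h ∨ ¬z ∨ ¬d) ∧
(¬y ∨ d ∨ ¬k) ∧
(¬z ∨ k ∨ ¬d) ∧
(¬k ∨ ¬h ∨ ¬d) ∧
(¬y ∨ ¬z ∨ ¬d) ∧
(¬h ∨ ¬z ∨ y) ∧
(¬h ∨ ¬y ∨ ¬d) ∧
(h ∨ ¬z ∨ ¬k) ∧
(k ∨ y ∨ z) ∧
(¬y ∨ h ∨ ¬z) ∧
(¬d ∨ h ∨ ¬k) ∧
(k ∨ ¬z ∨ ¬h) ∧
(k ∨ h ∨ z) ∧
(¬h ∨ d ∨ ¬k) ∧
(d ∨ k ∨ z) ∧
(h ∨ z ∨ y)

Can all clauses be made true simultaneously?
Yes

Yes, the formula is satisfiable.

One satisfying assignment is: h=False, k=False, y=False, d=False, z=True

Verification: With this assignment, all 20 clauses evaluate to true.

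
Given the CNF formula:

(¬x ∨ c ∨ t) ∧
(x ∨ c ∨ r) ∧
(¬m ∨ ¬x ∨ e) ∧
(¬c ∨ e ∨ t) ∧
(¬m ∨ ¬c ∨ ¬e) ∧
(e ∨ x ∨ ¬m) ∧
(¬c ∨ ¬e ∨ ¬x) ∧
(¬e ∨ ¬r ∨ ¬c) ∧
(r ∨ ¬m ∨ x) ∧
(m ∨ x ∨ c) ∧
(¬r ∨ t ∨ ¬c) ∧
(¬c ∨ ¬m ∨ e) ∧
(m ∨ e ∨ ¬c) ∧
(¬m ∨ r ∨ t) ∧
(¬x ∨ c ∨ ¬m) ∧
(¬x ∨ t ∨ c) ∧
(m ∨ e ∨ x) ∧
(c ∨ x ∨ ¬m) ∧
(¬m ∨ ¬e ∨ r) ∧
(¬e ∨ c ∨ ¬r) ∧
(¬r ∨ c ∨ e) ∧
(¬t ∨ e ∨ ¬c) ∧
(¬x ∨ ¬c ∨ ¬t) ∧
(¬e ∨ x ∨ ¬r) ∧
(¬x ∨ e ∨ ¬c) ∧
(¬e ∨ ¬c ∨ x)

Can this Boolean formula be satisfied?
Yes

Yes, the formula is satisfiable.

One satisfying assignment is: m=False, e=False, r=False, x=True, c=False, t=True

Verification: With this assignment, all 26 clauses evaluate to true.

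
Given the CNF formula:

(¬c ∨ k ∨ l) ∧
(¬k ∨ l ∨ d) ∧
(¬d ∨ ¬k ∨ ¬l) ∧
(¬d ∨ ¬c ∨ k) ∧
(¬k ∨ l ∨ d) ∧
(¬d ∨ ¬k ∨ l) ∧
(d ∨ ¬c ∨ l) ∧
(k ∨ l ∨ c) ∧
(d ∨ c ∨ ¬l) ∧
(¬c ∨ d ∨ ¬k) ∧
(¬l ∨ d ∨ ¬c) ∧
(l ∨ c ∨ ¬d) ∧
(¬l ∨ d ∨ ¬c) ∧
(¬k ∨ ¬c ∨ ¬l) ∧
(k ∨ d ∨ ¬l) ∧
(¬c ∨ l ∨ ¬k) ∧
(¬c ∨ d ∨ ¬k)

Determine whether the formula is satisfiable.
Yes

Yes, the formula is satisfiable.

One satisfying assignment is: l=True, k=False, d=True, c=False

Verification: With this assignment, all 17 clauses evaluate to true.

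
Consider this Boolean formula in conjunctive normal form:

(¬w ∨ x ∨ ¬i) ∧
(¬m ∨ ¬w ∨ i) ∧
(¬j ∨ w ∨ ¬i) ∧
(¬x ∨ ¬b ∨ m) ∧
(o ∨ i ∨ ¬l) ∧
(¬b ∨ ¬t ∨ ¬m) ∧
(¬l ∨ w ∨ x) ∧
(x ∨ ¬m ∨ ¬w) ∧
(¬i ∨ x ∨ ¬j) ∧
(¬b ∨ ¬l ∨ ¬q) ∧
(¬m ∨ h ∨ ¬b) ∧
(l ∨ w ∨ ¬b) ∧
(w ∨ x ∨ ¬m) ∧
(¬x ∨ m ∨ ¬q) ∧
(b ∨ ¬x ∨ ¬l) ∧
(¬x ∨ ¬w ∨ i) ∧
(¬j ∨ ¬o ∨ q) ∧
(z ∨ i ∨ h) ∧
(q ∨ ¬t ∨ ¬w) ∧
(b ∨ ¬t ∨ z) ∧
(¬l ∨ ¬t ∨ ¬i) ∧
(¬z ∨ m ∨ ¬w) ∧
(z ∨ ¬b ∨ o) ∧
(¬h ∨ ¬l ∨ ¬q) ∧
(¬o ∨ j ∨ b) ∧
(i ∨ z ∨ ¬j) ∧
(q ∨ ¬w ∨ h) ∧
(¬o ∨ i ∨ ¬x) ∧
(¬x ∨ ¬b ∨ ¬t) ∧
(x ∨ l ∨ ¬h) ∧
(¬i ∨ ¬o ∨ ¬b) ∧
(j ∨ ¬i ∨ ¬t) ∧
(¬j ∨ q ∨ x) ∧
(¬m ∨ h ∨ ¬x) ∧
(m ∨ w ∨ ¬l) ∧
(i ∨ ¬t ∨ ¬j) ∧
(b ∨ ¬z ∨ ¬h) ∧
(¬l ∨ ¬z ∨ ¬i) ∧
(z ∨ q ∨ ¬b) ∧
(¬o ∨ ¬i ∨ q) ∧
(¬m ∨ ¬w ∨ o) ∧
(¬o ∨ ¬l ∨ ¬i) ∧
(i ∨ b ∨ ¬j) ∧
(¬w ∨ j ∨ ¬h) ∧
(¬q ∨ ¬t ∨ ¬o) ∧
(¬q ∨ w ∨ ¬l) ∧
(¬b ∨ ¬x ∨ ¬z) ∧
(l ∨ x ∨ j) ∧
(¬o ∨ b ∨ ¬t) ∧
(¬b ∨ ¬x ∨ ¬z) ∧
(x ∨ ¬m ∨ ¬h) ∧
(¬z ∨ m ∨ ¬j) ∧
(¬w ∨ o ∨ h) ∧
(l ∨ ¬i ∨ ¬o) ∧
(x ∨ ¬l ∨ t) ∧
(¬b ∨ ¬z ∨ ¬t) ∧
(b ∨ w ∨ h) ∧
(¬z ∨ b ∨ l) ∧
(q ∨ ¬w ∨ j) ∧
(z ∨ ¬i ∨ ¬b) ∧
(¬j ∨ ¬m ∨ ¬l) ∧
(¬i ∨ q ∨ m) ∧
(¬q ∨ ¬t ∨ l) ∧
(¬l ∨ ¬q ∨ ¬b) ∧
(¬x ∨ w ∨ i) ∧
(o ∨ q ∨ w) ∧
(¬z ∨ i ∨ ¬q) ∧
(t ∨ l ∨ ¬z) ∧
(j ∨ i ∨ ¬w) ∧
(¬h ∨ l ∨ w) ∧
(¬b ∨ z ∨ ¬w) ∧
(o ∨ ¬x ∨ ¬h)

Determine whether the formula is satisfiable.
No

No, the formula is not satisfiable.

No assignment of truth values to the variables can make all 72 clauses true simultaneously.

The formula is UNSAT (unsatisfiable).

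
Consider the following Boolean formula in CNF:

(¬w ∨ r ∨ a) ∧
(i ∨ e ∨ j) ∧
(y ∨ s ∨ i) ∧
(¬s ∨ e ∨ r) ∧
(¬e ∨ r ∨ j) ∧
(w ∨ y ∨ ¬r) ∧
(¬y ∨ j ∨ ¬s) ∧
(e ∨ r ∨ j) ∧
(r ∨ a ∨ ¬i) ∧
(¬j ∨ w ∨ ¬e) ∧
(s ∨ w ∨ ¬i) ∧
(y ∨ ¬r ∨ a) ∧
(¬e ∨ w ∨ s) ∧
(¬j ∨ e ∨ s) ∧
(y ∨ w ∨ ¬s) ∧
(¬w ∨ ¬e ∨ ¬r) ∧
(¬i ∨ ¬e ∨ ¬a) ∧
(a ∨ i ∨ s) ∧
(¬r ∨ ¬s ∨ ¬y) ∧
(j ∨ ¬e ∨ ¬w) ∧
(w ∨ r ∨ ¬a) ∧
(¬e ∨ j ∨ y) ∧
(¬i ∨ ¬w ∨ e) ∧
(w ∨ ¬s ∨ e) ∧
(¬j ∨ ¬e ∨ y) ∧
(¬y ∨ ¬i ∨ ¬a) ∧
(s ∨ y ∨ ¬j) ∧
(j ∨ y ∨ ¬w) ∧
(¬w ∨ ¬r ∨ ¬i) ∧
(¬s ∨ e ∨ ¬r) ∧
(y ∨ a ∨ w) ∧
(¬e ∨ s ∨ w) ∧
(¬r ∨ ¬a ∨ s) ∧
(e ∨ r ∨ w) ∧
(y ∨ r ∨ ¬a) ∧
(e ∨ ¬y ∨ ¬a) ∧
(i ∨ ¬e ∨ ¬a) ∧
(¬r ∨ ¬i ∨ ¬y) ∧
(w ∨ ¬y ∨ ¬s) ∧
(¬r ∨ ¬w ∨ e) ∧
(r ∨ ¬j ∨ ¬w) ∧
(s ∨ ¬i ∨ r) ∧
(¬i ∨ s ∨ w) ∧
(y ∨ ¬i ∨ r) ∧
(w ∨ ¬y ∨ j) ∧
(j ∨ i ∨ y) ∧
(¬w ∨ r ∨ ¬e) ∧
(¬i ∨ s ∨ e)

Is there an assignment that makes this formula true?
No

No, the formula is not satisfiable.

No assignment of truth values to the variables can make all 48 clauses true simultaneously.

The formula is UNSAT (unsatisfiable).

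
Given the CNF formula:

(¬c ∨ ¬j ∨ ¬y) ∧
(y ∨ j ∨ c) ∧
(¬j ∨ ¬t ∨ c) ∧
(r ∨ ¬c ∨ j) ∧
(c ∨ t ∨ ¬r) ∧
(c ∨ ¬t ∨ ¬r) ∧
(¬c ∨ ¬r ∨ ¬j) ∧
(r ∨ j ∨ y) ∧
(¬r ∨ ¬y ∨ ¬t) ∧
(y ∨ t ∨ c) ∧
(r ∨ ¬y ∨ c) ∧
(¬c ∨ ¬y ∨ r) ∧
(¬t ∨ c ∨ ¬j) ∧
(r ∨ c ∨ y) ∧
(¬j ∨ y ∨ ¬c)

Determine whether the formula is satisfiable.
Yes

Yes, the formula is satisfiable.

One satisfying assignment is: j=False, y=False, t=False, r=True, c=True

Verification: With this assignment, all 15 clauses evaluate to true.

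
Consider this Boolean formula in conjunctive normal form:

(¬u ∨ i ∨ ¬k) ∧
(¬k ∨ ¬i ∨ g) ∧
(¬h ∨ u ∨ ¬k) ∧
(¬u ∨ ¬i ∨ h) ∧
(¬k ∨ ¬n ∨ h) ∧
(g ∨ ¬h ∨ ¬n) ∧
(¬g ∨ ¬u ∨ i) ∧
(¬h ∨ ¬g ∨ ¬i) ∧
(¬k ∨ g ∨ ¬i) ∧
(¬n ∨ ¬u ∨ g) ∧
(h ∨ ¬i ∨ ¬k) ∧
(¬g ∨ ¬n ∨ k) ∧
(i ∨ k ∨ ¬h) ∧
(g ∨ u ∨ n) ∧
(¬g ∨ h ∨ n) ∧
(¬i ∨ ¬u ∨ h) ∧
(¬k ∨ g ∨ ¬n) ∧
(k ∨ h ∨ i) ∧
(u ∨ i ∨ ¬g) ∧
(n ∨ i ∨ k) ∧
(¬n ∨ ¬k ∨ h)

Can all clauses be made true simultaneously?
Yes

Yes, the formula is satisfiable.

One satisfying assignment is: i=True, u=False, n=True, g=False, h=False, k=False

Verification: With this assignment, all 21 clauses evaluate to true.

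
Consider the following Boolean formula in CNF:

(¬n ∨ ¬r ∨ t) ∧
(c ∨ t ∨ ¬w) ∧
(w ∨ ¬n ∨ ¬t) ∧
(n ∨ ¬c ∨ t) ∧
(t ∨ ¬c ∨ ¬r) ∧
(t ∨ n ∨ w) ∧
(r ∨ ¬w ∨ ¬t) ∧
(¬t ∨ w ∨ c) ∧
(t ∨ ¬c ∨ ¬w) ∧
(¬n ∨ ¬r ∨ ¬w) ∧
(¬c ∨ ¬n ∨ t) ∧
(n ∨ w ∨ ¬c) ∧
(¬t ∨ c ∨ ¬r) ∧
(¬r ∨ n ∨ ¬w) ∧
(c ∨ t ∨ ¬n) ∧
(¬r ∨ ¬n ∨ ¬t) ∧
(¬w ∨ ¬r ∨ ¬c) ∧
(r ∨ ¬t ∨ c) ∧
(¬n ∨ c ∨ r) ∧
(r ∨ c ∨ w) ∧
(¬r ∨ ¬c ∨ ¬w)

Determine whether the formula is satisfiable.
No

No, the formula is not satisfiable.

No assignment of truth values to the variables can make all 21 clauses true simultaneously.

The formula is UNSAT (unsatisfiable).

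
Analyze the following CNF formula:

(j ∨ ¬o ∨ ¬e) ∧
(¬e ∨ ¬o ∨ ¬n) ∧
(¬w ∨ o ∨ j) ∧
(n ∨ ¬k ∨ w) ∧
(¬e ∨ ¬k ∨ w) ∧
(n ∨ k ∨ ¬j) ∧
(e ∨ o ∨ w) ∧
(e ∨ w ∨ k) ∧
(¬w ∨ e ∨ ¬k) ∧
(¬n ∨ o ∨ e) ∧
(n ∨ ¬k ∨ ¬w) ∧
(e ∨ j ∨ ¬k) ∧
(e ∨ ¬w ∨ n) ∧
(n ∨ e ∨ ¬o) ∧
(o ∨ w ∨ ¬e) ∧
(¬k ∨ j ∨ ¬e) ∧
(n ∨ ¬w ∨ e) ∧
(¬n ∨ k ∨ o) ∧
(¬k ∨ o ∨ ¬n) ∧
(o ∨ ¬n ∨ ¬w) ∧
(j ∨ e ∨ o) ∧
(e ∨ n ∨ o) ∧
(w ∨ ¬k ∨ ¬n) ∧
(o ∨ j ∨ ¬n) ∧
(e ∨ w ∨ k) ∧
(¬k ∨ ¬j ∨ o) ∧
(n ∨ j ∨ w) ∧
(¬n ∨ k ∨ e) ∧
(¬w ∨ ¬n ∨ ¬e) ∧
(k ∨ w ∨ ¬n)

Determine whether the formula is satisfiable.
No

No, the formula is not satisfiable.

No assignment of truth values to the variables can make all 30 clauses true simultaneously.

The formula is UNSAT (unsatisfiable).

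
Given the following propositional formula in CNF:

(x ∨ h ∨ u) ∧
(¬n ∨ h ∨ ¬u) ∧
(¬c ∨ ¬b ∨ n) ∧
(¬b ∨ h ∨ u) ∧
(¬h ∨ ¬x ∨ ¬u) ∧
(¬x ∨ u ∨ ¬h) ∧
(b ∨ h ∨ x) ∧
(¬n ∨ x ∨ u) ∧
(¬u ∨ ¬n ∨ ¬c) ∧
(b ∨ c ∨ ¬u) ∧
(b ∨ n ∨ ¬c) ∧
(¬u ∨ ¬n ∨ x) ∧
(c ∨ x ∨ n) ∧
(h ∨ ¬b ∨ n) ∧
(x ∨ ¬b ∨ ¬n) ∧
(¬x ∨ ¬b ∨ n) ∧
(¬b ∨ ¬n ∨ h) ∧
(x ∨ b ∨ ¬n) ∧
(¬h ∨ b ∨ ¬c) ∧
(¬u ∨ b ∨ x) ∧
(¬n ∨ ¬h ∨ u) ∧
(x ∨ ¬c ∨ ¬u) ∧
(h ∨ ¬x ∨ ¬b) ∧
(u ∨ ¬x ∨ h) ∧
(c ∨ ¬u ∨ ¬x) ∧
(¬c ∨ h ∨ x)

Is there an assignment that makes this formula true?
No

No, the formula is not satisfiable.

No assignment of truth values to the variables can make all 26 clauses true simultaneously.

The formula is UNSAT (unsatisfiable).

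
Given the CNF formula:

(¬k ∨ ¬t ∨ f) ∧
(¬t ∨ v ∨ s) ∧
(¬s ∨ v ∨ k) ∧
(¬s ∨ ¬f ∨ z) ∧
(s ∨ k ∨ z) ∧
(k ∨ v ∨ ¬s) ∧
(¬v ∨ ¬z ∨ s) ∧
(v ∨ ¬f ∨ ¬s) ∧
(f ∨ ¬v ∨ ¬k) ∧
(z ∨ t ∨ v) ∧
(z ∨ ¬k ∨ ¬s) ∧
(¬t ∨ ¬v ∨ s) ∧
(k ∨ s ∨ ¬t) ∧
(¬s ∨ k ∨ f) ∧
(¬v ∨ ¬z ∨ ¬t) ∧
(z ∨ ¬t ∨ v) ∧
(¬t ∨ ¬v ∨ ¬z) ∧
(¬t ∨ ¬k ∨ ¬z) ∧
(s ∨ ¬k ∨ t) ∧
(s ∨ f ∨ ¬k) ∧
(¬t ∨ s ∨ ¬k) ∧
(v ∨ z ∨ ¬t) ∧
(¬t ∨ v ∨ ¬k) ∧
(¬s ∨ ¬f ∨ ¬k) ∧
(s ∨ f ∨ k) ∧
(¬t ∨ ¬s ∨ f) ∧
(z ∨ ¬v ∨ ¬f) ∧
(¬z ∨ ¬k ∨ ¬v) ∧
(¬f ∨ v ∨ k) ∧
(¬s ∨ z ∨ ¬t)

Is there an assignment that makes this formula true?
Yes

Yes, the formula is satisfiable.

One satisfying assignment is: v=True, s=True, t=False, f=True, z=True, k=False

Verification: With this assignment, all 30 clauses evaluate to true.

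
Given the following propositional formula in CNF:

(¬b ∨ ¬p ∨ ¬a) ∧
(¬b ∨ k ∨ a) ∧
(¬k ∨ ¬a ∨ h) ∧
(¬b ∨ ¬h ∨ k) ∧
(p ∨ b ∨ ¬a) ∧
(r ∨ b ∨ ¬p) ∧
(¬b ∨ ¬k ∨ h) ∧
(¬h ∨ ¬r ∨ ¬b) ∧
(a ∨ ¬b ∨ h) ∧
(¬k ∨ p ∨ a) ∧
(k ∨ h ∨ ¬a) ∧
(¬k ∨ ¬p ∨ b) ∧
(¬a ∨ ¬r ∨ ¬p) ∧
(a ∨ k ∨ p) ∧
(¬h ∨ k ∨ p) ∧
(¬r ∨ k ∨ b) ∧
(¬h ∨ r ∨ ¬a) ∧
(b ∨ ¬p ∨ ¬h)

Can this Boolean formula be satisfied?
Yes

Yes, the formula is satisfiable.

One satisfying assignment is: r=False, k=True, a=False, p=True, h=True, b=True

Verification: With this assignment, all 18 clauses evaluate to true.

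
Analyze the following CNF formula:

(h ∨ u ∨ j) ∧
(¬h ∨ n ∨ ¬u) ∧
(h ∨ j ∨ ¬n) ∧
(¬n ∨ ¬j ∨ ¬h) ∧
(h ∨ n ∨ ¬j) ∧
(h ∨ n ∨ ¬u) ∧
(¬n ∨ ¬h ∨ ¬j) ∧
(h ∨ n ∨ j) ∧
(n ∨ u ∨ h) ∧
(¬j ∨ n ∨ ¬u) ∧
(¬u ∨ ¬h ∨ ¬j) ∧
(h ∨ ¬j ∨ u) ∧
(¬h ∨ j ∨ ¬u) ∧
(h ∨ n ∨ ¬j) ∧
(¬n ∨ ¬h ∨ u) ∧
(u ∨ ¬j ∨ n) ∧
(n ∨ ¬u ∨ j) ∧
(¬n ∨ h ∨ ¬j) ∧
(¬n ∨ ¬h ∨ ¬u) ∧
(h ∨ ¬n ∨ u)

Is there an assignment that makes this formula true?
Yes

Yes, the formula is satisfiable.

One satisfying assignment is: h=True, n=False, u=False, j=False

Verification: With this assignment, all 20 clauses evaluate to true.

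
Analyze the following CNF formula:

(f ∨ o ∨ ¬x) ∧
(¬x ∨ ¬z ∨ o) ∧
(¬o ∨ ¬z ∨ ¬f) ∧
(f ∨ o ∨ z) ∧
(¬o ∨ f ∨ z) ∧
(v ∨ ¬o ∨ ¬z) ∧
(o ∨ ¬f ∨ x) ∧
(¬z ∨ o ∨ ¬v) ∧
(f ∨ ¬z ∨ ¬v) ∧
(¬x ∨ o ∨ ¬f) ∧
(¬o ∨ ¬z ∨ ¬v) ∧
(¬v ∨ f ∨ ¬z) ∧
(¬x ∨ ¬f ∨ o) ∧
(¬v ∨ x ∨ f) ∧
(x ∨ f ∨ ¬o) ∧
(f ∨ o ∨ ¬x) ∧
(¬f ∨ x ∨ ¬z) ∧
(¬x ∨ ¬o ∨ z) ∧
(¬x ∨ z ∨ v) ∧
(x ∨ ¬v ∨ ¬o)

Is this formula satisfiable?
Yes

Yes, the formula is satisfiable.

One satisfying assignment is: z=False, x=False, o=True, v=False, f=True

Verification: With this assignment, all 20 clauses evaluate to true.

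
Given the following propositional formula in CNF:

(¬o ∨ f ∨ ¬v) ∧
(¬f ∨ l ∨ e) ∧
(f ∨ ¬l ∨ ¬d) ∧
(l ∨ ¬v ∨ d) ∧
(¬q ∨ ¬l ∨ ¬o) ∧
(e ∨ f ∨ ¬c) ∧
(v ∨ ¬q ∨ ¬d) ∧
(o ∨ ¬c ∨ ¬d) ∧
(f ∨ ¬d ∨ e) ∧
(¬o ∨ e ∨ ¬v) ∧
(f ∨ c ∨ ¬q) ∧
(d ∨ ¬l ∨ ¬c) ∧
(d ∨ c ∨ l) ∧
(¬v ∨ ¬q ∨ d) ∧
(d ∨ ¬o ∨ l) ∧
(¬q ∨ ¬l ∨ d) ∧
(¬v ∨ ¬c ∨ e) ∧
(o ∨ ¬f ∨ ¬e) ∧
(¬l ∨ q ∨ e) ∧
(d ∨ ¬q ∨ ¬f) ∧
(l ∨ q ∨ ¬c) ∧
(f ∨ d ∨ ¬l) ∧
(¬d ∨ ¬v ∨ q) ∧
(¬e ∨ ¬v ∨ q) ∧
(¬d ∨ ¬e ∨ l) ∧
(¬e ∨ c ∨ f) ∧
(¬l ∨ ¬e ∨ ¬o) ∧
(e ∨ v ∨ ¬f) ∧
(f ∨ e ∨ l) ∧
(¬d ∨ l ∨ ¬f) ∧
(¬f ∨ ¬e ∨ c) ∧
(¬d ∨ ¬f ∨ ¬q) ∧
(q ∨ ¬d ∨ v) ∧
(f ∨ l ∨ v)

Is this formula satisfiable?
No

No, the formula is not satisfiable.

No assignment of truth values to the variables can make all 34 clauses true simultaneously.

The formula is UNSAT (unsatisfiable).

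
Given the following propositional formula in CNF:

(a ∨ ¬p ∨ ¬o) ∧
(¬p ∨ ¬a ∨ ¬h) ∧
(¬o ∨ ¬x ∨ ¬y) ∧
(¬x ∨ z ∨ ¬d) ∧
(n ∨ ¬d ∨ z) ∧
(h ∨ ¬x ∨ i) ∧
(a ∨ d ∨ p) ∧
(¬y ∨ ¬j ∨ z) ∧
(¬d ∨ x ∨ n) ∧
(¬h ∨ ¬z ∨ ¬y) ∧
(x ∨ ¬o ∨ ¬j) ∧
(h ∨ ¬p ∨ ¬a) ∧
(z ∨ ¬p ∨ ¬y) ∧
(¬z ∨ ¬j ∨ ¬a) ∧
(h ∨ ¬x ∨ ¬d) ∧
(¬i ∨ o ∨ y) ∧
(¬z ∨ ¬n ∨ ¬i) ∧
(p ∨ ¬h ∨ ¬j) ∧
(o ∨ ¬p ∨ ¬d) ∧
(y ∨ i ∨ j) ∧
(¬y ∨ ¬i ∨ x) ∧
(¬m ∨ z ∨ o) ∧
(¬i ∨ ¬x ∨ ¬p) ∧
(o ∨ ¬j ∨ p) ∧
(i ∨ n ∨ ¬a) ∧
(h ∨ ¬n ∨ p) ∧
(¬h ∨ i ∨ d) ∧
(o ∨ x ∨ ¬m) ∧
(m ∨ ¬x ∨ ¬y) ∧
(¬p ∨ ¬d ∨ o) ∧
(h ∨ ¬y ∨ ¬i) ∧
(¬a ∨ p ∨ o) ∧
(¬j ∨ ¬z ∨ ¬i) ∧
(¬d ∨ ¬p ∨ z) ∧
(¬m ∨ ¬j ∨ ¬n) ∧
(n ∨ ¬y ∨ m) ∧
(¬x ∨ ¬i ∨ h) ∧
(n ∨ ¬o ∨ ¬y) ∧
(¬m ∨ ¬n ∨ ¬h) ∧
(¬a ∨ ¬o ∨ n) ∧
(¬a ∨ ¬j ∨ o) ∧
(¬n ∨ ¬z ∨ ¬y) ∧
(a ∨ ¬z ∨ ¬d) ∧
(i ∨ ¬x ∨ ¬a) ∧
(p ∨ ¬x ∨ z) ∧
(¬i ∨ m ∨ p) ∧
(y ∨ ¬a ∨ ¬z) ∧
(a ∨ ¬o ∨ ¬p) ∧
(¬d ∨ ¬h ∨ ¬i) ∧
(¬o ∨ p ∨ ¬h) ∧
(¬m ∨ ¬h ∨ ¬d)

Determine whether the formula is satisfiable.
Yes

Yes, the formula is satisfiable.

One satisfying assignment is: a=False, h=True, m=False, i=False, p=False, n=True, x=False, j=False, y=True, z=False, o=False, d=True

Verification: With this assignment, all 51 clauses evaluate to true.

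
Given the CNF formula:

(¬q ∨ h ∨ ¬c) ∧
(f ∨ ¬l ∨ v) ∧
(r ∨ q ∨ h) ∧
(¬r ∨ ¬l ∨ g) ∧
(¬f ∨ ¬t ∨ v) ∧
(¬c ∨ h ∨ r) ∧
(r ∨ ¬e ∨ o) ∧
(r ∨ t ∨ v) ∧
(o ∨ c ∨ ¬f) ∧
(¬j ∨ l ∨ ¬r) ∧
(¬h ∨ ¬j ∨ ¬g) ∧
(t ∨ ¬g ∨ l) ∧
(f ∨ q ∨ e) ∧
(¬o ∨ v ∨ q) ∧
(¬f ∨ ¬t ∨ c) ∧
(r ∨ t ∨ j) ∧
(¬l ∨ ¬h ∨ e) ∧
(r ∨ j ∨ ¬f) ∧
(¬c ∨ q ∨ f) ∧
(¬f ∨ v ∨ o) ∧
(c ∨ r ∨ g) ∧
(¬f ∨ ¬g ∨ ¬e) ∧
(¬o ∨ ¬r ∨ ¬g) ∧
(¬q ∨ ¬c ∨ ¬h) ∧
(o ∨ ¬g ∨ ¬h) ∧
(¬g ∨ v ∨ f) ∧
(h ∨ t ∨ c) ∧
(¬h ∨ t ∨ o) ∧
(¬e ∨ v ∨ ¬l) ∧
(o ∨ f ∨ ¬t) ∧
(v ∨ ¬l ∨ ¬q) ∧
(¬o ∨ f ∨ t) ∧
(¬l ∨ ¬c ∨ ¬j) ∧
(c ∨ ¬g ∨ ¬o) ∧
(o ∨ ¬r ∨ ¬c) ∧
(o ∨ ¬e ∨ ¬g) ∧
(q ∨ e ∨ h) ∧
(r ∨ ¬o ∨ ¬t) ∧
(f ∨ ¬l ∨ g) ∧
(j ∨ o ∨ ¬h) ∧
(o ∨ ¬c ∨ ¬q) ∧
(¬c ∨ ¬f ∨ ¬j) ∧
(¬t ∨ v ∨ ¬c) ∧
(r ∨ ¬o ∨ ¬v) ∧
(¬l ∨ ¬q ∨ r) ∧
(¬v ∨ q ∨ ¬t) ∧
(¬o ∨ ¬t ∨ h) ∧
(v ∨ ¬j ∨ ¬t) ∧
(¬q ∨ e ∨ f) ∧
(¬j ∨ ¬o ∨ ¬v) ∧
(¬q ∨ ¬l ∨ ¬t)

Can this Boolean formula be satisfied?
Yes

Yes, the formula is satisfiable.

One satisfying assignment is: h=True, f=True, g=False, o=True, r=True, t=False, c=True, v=True, j=False, e=False, q=False, l=False

Verification: With this assignment, all 51 clauses evaluate to true.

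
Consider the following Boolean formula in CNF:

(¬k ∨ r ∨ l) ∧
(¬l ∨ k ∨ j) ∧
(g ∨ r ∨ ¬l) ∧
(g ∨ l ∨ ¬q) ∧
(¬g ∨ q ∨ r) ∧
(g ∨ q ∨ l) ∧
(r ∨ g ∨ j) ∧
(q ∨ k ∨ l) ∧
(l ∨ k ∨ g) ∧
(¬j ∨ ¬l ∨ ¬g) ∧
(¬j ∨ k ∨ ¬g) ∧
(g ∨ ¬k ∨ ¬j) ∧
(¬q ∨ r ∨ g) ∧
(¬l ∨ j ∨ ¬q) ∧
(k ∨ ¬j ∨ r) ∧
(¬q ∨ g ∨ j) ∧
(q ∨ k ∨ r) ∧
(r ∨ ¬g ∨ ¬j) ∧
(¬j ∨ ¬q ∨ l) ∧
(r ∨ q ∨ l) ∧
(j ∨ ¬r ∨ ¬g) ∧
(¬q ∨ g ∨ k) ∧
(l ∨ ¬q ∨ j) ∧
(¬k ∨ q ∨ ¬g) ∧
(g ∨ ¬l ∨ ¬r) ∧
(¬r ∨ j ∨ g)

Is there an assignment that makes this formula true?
No

No, the formula is not satisfiable.

No assignment of truth values to the variables can make all 26 clauses true simultaneously.

The formula is UNSAT (unsatisfiable).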